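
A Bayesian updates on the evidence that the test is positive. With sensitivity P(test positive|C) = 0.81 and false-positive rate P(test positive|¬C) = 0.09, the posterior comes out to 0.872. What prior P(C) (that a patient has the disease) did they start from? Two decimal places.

In odds form, posterior odds = prior odds × likelihood ratio, so prior odds = posterior odds ÷ LR.
Posterior odds = 0.872/(1−0.872) = 6.8125. LR = 0.81/0.09 = 9.0000.
Prior odds = 6.8125/9.0000 = 0.7569, so P(C) = 0.7569/(1+0.7569) ≈ 0.43.

P(C) = 0.43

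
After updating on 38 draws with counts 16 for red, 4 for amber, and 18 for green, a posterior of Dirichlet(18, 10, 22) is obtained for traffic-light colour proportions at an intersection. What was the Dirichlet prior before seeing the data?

For a Dirichlet(α) prior with multinomial counts c, the posterior is Dirichlet(α + c) componentwise.
Subtract each count from the matching posterior parameter: 18−16=2, 10−4=6, 22−18=4.

Dirichlet(2, 6, 4)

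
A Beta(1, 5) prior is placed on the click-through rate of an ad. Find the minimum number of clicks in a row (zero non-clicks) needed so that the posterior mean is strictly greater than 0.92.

After k clicks and 0 non-clicks the posterior is Beta(1+k, 5), with mean (1+k)/(1+5+k).
Set (1+k)/(6+k) > 0.92 and solve: k > (0.92·6 − 1)/(1 − 0.92) = 56.500.
The smallest integer exceeding 56.500 is 57.

k = 57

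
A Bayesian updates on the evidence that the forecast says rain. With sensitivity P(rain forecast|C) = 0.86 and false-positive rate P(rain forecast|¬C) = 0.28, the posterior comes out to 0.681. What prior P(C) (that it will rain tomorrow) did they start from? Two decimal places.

P(C) = 0.41

Bayes' rule in odds form gives O(C|E) = O(C)·[P(E|C)/P(E|¬C)], hence O(C) = O(C|E)/LR.
Posterior odds = 0.681/(1−0.681) = 2.1348. LR = 0.86/0.28 = 3.0714.
Prior odds = 2.1348/3.0714 = 0.6951, so P(C) = 0.6951/(1+0.6951) ≈ 0.41.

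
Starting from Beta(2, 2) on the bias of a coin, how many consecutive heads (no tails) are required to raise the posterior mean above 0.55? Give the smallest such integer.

After k heads and 0 tails the posterior is Beta(2+k, 2), with mean (2+k)/(2+2+k).
Set (2+k)/(4+k) > 0.55 and solve: k > (0.55·4 − 2)/(1 − 0.55) = 0.444.
The smallest integer exceeding 0.444 is 1.

k = 1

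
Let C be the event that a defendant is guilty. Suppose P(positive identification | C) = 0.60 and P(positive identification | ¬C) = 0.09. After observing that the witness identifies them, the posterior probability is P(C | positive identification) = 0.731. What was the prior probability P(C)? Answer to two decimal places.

P(C) = 0.29

In odds form, posterior odds = prior odds × likelihood ratio, so prior odds = posterior odds ÷ LR.
Posterior odds = 0.731/(1−0.731) = 2.7175. LR = 0.60/0.09 = 6.6667.
Prior odds = 2.7175/6.6667 = 0.4076, so P(C) = 0.4076/(1+0.4076) ≈ 0.29.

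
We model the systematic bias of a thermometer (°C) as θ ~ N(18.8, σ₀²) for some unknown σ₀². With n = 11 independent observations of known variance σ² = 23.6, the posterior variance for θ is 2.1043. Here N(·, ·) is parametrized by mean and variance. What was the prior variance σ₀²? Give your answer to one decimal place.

σ₀² = 109.7

Posterior precision equals prior precision plus data precision: 1/σ_n² = 1/σ₀² + n/σ².
So 1/σ₀² = 1/2.1043 − 11/23.6 = 0.475217 − 0.466102 = 0.009115.
Hence σ₀² = 1/0.009115 ≈ 109.7.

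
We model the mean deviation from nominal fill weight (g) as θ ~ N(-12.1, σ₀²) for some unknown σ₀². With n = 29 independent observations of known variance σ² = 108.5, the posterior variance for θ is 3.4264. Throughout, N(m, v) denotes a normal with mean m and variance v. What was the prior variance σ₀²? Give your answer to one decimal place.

σ₀² = 40.7

For the Normal–Normal model with known σ², precisions add: τ_n = τ₀ + n/σ².
So 1/σ₀² = 1/3.4264 − 29/108.5 = 0.291852 − 0.267281 = 0.024571.
Hence σ₀² = 1/0.024571 ≈ 40.7.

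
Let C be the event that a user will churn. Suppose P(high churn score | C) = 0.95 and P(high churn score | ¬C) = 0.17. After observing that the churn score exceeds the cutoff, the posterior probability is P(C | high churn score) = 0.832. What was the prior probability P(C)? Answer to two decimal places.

P(C) = 0.47

Bayes' rule in odds form gives O(C|E) = O(C)·[P(E|C)/P(E|¬C)], hence O(C) = O(C|E)/LR.
Posterior odds = 0.832/(1−0.832) = 4.9524. LR = 0.95/0.17 = 5.5882.
Prior odds = 4.9524/5.5882 = 0.8862, so P(C) = 0.8862/(1+0.8862) ≈ 0.47.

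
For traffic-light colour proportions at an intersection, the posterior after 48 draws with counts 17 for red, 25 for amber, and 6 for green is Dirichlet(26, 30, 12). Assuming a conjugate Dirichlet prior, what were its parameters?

Dirichlet(9, 5, 6)

For a Dirichlet(α) prior with multinomial counts c, the posterior is Dirichlet(α + c) componentwise.
Subtract each count from the matching posterior parameter: 26−17=9, 30−25=5, 12−6=6.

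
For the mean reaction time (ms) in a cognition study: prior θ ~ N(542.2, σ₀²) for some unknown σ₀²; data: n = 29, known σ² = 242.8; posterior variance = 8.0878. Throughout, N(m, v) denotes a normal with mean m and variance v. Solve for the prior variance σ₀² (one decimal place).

σ₀² = 237.9

For the Normal–Normal model with known σ², precisions add: τ_n = τ₀ + n/σ².
So 1/σ₀² = 1/8.0878 − 29/242.8 = 0.123643 − 0.119440 = 0.004203.
Hence σ₀² = 1/0.004203 ≈ 237.9.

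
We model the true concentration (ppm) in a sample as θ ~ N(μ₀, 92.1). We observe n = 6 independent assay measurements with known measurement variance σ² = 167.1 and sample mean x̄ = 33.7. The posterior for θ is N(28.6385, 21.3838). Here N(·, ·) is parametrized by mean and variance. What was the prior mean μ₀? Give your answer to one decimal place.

μ₀ = 11.9

The posterior mean is a precision-weighted average: μ_n = (τ₀μ₀ + τ_data·x̄)/(τ₀+τ_data), with τ₀=1/σ₀² and τ_data=n/σ².
Here τ₀ = 1/92.1 = 0.010858 and τ_data = 6/167.1 = 0.035907, so τ_n = 0.046765.
Rearranging for μ₀: μ₀ = (μ_n·τ_n − τ_data·x̄)/τ₀ = (28.6385·0.046765 − 0.035907·33.7) / 0.010858 = 0.129214/0.010858 ≈ 11.9.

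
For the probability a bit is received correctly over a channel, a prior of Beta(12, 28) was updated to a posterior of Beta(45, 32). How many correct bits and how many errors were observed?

Under Beta–binomial conjugacy the posterior parameters are (α+s, β+f).
So s = 45 − 12 = 33 and f = 32 − 28 = 4.

33 correct bits and 4 errors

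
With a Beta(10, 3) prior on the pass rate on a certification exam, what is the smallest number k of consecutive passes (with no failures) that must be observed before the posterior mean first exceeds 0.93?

After k passes and 0 failures the posterior is Beta(10+k, 3), with mean (10+k)/(10+3+k).
Set (10+k)/(13+k) > 0.93 and solve: k > (0.93·13 − 10)/(1 − 0.93) = 29.857.
The smallest integer exceeding 29.857 is 30, and checking k=30: (40)/(43) = 0.9302 > 0.93.

k = 30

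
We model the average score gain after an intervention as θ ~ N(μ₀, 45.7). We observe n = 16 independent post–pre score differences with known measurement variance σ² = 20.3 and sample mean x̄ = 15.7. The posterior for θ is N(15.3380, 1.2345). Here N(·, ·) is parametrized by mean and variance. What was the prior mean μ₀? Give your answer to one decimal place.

μ₀ = 2.3

With known observation variance, the Normal–Normal posterior has precision τ_n = τ₀ + n/σ² and mean μ_n = (τ₀μ₀ + (n/σ²)x̄)/τ_n.
Here τ₀ = 1/45.7 = 0.021882 and τ_data = 16/20.3 = 0.788177, so τ_n = 0.810059.
Rearranging for μ₀: μ₀ = (μ_n·τ_n − τ_data·x̄)/τ₀ = (15.3380·0.810059 − 0.788177·15.7) / 0.021882 = 0.050306/0.021882 ≈ 2.3.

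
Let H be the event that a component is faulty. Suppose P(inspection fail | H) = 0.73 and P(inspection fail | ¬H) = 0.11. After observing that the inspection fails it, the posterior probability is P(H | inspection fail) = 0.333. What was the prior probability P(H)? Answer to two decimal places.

P(H) = 0.07

In odds form, posterior odds = prior odds × likelihood ratio, so prior odds = posterior odds ÷ LR.
Posterior odds = 0.333/(1−0.333) = 0.4993. LR = 0.73/0.11 = 6.6364.
Prior odds = 0.4993/6.6364 = 0.0752, so P(H) = 0.0752/(1+0.0752) ≈ 0.07.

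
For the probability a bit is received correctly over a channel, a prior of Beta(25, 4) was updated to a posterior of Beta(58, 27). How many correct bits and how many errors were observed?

33 correct bits and 23 errors

Beta is conjugate to the binomial likelihood: posterior = Beta(a+s, b+f).
So s = 58 − 25 = 33 and f = 27 − 4 = 23.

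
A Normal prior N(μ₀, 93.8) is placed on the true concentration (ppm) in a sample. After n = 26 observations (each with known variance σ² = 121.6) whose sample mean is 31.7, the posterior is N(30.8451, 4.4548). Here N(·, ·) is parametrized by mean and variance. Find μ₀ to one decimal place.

The posterior mean is a precision-weighted average: μ_n = (τ₀μ₀ + τ_data·x̄)/(τ₀+τ_data), with τ₀=1/σ₀² and τ_data=n/σ².
Here τ₀ = 1/93.8 = 0.010661 and τ_data = 26/121.6 = 0.213816, so τ_n = 0.224477.
Rearranging for μ₀: μ₀ = (μ_n·τ_n − τ_data·x̄)/τ₀ = (30.8451·0.224477 − 0.213816·31.7) / 0.010661 = 0.146048/0.010661 ≈ 13.7.

μ₀ = 13.7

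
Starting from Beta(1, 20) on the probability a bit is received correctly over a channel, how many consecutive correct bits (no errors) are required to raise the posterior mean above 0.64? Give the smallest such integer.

k = 35

After k correct bits and 0 errors the posterior is Beta(1+k, 20), with mean (1+k)/(1+20+k).
Set (1+k)/(21+k) > 0.64 and solve: k > (0.64·21 − 1)/(1 − 0.64) = 34.556.
The smallest integer exceeding 34.556 is 35, and checking k=35: (36)/(56) = 0.6429 > 0.64.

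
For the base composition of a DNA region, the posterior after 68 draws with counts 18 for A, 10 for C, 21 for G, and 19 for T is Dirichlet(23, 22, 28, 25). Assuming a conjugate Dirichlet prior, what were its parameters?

For a Dirichlet(α) prior with multinomial counts c, the posterior is Dirichlet(α + c) componentwise.
Subtract each count from the matching posterior parameter: 23−18=5, 22−10=12, 28−21=7, 25−19=6.

Dirichlet(5, 12, 7, 6)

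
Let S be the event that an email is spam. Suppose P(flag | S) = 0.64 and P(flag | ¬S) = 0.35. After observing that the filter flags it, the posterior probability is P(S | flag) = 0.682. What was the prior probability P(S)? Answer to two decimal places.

P(S) = 0.54

In odds form, posterior odds = prior odds × likelihood ratio, so prior odds = posterior odds ÷ LR.
Posterior odds = 0.682/(1−0.682) = 2.1447. LR = 0.64/0.35 = 1.8286.
Prior odds = 2.1447/1.8286 = 1.1729, so P(S) = 1.1729/(1+1.1729) ≈ 0.54.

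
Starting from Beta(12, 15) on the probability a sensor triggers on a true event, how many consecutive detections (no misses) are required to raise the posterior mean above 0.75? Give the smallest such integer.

After k detections and 0 misses the posterior is Beta(12+k, 15), with mean (12+k)/(12+15+k).
Set (12+k)/(27+k) > 0.75 and solve: k > (0.75·27 − 12)/(1 − 0.75) = 33.000.
The smallest integer exceeding 33.000 is 34.

k = 34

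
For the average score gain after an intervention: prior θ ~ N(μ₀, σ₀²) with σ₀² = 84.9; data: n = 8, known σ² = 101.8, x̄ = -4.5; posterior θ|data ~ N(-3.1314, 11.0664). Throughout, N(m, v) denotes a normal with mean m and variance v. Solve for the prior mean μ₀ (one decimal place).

The posterior mean is a precision-weighted average: μ_n = (τ₀μ₀ + τ_data·x̄)/(τ₀+τ_data), with τ₀=1/σ₀² and τ_data=n/σ².
Here τ₀ = 1/84.9 = 0.011779 and τ_data = 8/101.8 = 0.078585, so τ_n = 0.090364.
Rearranging for μ₀: μ₀ = (μ_n·τ_n − τ_data·x̄)/τ₀ = (-3.1314·0.090364 − 0.078585·-4.5) / 0.011779 = 0.070667/0.011779 ≈ 6.0.

μ₀ = 6.0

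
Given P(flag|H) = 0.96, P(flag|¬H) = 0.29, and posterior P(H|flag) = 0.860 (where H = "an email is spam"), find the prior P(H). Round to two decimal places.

Bayes' rule in odds form gives O(H|E) = O(H)·[P(E|H)/P(E|¬H)], hence O(H) = O(H|E)/LR.
Posterior odds = 0.860/(1−0.860) = 6.1429. LR = 0.96/0.29 = 3.3103.
Prior odds = 6.1429/3.3103 = 1.8557, so P(H) = 1.8557/(1+1.8557) ≈ 0.65.

P(H) = 0.65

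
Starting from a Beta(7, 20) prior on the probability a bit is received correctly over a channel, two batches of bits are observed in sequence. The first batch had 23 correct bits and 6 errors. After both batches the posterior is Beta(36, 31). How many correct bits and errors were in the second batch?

Because Beta–binomial updating is additive in the counts, the combined data contributed (α_post−α_prior, β_post−β_prior) successes and failures.
Total across both batches: 36−7=29 correct bits, 31−20=11 errors.
Subtract the first batch: 29−23=6 correct bits and 11−6=5 errors.

6 correct bits and 5 errors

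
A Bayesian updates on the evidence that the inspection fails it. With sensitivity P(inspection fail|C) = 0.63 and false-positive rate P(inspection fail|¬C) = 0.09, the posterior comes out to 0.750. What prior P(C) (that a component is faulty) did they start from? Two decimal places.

P(C) = 0.30

In odds form, posterior odds = prior odds × likelihood ratio, so prior odds = posterior odds ÷ LR.
Posterior odds = 0.750/(1−0.750) = 3.0000. LR = 0.63/0.09 = 7.0000.
Prior odds = 3.0000/7.0000 = 0.4286, so P(C) = 0.4286/(1+0.4286) ≈ 0.30.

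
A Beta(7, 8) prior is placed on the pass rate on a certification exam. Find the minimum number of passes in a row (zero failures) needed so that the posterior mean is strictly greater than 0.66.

After k passes and 0 failures the posterior is Beta(7+k, 8), with mean (7+k)/(7+8+k).
Set (7+k)/(15+k) > 0.66 and solve: k > (0.66·15 − 7)/(1 − 0.66) = 8.529.
The smallest integer exceeding 8.529 is 9.

k = 9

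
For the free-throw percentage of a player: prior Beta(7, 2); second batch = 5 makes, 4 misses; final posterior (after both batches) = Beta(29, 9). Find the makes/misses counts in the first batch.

17 makes and 3 misses

Because Beta–binomial updating is additive in the counts, the combined data contributed (α_post−α_prior, β_post−β_prior) successes and failures.
Total across both batches: 29−7=22 makes, 9−2=7 misses.
Subtract the second batch: 22−5=17 makes and 7−4=3 misses.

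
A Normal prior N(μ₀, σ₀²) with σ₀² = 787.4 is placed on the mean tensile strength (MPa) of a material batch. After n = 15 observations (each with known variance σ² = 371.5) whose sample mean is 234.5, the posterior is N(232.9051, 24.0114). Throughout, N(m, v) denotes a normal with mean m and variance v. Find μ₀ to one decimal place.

μ₀ = 182.2

The posterior mean is a precision-weighted average: μ_n = (τ₀μ₀ + τ_data·x̄)/(τ₀+τ_data), with τ₀=1/σ₀² and τ_data=n/σ².
Here τ₀ = 1/787.4 = 0.001270 and τ_data = 15/371.5 = 0.040377, so τ_n = 0.041647.
Rearranging for μ₀: μ₀ = (μ_n·τ_n − τ_data·x̄)/τ₀ = (232.9051·0.041647 − 0.040377·234.5) / 0.001270 = 0.231392/0.001270 ≈ 182.2.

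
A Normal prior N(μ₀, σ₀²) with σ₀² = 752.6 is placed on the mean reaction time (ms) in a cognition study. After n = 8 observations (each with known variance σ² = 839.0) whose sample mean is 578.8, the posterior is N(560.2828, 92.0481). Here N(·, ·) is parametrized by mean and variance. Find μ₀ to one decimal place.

μ₀ = 427.4

The posterior mean is a precision-weighted average: μ_n = (τ₀μ₀ + τ_data·x̄)/(τ₀+τ_data), with τ₀=1/σ₀² and τ_data=n/σ².
Here τ₀ = 1/752.6 = 0.001329 and τ_data = 8/839.0 = 0.009535, so τ_n = 0.010864.
Rearranging for μ₀: μ₀ = (μ_n·τ_n − τ_data·x̄)/τ₀ = (560.2828·0.010864 − 0.009535·578.8) / 0.001329 = 0.568054/0.001329 ≈ 427.4.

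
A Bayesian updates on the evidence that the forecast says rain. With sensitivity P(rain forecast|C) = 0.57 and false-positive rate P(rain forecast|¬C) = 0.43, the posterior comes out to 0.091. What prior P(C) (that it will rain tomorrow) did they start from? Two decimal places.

Bayes' rule in odds form gives O(C|E) = O(C)·[P(E|C)/P(E|¬C)], hence O(C) = O(C|E)/LR.
Posterior odds = 0.091/(1−0.091) = 0.1001. LR = 0.57/0.43 = 1.3256.
Prior odds = 0.1001/1.3256 = 0.0755, so P(C) = 0.0755/(1+0.0755) ≈ 0.07.

P(C) = 0.07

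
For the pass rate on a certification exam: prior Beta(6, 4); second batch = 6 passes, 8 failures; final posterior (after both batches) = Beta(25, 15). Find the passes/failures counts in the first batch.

13 passes and 3 failures

Because Beta–binomial updating is additive in the counts, the combined data contributed (α_post−α_prior, β_post−β_prior) successes and failures.
Total across both batches: 25−6=19 passes, 15−4=11 failures.
Subtract the second batch: 19−6=13 passes and 11−8=3 failures.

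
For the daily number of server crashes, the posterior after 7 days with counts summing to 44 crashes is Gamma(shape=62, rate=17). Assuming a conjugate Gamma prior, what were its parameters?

Gamma–Poisson conjugacy: posterior shape = α + Σxᵢ, posterior rate = β + n.
So α = 62 − 44 = 18 and β = 17 − 7 = 10.

Gamma(shape=18, rate=10)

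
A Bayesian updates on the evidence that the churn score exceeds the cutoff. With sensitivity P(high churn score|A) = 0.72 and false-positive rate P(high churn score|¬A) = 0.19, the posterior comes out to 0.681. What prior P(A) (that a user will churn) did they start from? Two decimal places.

In odds form, posterior odds = prior odds × likelihood ratio, so prior odds = posterior odds ÷ LR.
Posterior odds = 0.681/(1−0.681) = 2.1348. LR = 0.72/0.19 = 3.7895.
Prior odds = 2.1348/3.7895 = 0.5633, so P(A) = 0.5633/(1+0.5633) ≈ 0.36.

P(A) = 0.36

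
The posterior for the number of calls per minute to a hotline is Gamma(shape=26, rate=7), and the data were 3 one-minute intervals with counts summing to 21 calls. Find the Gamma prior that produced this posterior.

A Gamma(α, β) prior (rate parametrization) on a Poisson rate with n observations summing to S gives posterior Gamma(α+S, β+n).
So α = 26 − 21 = 5 and β = 7 − 3 = 4.

Gamma(shape=5, rate=4)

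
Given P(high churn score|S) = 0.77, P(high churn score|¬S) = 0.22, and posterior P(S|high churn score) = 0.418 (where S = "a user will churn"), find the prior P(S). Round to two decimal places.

P(S) = 0.17

In odds form, posterior odds = prior odds × likelihood ratio, so prior odds = posterior odds ÷ LR.
Posterior odds = 0.418/(1−0.418) = 0.7182. LR = 0.77/0.22 = 3.5000.
Prior odds = 0.7182/3.5000 = 0.2052, so P(S) = 0.2052/(1+0.2052) ≈ 0.17.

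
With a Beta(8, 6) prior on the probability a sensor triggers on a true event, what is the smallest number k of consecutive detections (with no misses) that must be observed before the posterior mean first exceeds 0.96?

After k detections and 0 misses the posterior is Beta(8+k, 6), with mean (8+k)/(8+6+k).
Set (8+k)/(14+k) > 0.96 and solve: k > (0.96·14 − 8)/(1 − 0.96) = 136.000.
The smallest integer exceeding 136.000 is 137, and checking k=137: (145)/(151) = 0.9603 > 0.96.

k = 137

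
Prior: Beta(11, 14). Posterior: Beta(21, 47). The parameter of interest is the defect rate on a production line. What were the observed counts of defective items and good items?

Beta is conjugate to the binomial likelihood: posterior = Beta(a+s, b+f).
Match parameters: s=21−11=10, f=47−14=33.

10 defective items and 33 good items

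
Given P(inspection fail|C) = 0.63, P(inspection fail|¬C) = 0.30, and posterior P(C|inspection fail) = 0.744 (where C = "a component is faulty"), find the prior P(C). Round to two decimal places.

Bayes' rule in odds form gives O(C|E) = O(C)·[P(E|C)/P(E|¬C)], hence O(C) = O(C|E)/LR.
Posterior odds = 0.744/(1−0.744) = 2.9062. LR = 0.63/0.30 = 2.1000.
Prior odds = 2.9062/2.1000 = 1.3839, so P(C) = 1.3839/(1+1.3839) ≈ 0.58.

P(C) = 0.58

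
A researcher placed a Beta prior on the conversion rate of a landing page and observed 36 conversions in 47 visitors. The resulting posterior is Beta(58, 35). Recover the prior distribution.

Beta is conjugate to the binomial likelihood: posterior = Beta(α+s, β+f).
So α = 58 − 36 = 22 and β = 35 − 11 = 24.

Beta(22, 24)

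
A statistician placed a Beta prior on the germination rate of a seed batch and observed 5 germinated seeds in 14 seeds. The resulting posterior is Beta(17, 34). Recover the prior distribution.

Beta(12, 25)

A Beta(a, b) prior with s successes and f failures in binomial data gives a Beta(a+s, b+f) posterior.
So a = 17 − 5 = 12 and b = 34 − 9 = 25.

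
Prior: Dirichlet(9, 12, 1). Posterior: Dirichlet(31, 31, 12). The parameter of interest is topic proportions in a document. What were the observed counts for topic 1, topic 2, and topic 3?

counts (22, 19, 11)

For a Dirichlet(α) prior with multinomial counts c, the posterior is Dirichlet(α + c) componentwise.
Counts are posterior − prior componentwise: 31−9=22, 31−12=19, 12−1=11.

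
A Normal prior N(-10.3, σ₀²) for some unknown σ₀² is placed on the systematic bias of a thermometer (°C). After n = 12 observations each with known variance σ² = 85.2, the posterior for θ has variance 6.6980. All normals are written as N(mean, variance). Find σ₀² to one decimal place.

For the Normal–Normal model with known σ², precisions add: τ_n = τ₀ + n/σ².
So 1/σ₀² = 1/6.6980 − 12/85.2 = 0.149298 − 0.140845 = 0.008453.
Hence σ₀² = 1/0.008453 ≈ 118.3.

σ₀² = 118.3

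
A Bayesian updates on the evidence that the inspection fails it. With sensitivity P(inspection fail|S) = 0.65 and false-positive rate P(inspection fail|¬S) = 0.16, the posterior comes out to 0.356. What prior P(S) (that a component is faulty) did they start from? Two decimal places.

In odds form, posterior odds = prior odds × likelihood ratio, so prior odds = posterior odds ÷ LR.
Posterior odds = 0.356/(1−0.356) = 0.5528. LR = 0.65/0.16 = 4.0625.
Prior odds = 0.5528/4.0625 = 0.1361, so P(S) = 0.1361/(1+0.1361) ≈ 0.12.

P(S) = 0.12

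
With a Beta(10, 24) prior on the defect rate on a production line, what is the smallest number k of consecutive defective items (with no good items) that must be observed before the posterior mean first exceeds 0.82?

k = 100

After k defective items and 0 good items the posterior is Beta(10+k, 24), with mean (10+k)/(10+24+k).
Set (10+k)/(34+k) > 0.82 and solve: k > (0.82·34 − 10)/(1 − 0.82) = 99.333.
The smallest integer exceeding 99.333 is 100.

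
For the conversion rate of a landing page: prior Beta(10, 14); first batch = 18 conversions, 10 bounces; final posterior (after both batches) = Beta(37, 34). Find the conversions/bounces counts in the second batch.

9 conversions and 10 bounces

Because Beta–binomial updating is additive in the counts, the combined data contributed (α_post−α_prior, β_post−β_prior) successes and failures.
Total across both batches: 37−10=27 conversions, 34−14=20 bounces.
Subtract the first batch: 27−18=9 conversions and 20−10=10 bounces.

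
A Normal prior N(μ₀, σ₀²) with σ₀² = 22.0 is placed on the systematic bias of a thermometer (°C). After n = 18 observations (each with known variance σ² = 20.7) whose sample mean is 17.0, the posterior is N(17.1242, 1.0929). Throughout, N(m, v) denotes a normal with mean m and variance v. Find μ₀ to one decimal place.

With known observation variance, the Normal–Normal posterior has precision τ_n = τ₀ + n/σ² and mean μ_n = (τ₀μ₀ + (n/σ²)x̄)/τ_n.
Here τ₀ = 1/22.0 = 0.045455 and τ_data = 18/20.7 = 0.869565, so τ_n = 0.915020.
Rearranging for μ₀: μ₀ = (μ_n·τ_n − τ_data·x̄)/τ₀ = (17.1242·0.915020 − 0.869565·17.0) / 0.045455 = 0.886380/0.045455 ≈ 19.5.

μ₀ = 19.5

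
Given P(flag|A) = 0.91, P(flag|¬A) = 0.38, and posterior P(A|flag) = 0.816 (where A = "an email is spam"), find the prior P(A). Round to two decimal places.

P(A) = 0.65

Bayes' rule in odds form gives O(A|E) = O(A)·[P(E|A)/P(E|¬A)], hence O(A) = O(A|E)/LR.
Posterior odds = 0.816/(1−0.816) = 4.4348. LR = 0.91/0.38 = 2.3947.
Prior odds = 4.4348/2.3947 = 1.8519, so P(A) = 1.8519/(1+1.8519) ≈ 0.65.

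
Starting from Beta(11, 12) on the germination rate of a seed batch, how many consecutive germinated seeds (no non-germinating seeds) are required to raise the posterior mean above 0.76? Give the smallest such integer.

After k germinated seeds and 0 non-germinating seeds the posterior is Beta(11+k, 12), with mean (11+k)/(11+12+k).
Set (11+k)/(23+k) > 0.76 and solve: k > (0.76·23 − 11)/(1 − 0.76) = 27.000.
The smallest integer exceeding 27.000 is 28.

k = 28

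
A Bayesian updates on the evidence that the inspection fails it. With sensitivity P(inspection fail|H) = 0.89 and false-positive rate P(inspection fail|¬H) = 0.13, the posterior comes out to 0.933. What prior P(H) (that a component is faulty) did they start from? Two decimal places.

P(H) = 0.67

In odds form, posterior odds = prior odds × likelihood ratio, so prior odds = posterior odds ÷ LR.
Posterior odds = 0.933/(1−0.933) = 13.9254. LR = 0.89/0.13 = 6.8462.
Prior odds = 13.9254/6.8462 = 2.0340, so P(H) = 2.0340/(1+2.0340) ≈ 0.67.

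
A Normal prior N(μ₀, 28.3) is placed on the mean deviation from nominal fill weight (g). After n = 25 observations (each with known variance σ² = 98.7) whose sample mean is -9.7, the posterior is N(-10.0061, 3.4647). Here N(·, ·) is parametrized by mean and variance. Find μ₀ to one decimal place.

μ₀ = -12.2

The posterior mean is a precision-weighted average: μ_n = (τ₀μ₀ + τ_data·x̄)/(τ₀+τ_data), with τ₀=1/σ₀² and τ_data=n/σ².
Here τ₀ = 1/28.3 = 0.035336 and τ_data = 25/98.7 = 0.253293, so τ_n = 0.288629.
Rearranging for μ₀: μ₀ = (μ_n·τ_n − τ_data·x̄)/τ₀ = (-10.0061·0.288629 − 0.253293·-9.7) / 0.035336 = -0.431109/0.035336 ≈ -12.2.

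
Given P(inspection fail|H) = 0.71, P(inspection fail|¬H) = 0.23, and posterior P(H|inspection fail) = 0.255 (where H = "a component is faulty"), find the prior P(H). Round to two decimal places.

Bayes' rule in odds form gives O(H|E) = O(H)·[P(E|H)/P(E|¬H)], hence O(H) = O(H|E)/LR.
Posterior odds = 0.255/(1−0.255) = 0.3423. LR = 0.71/0.23 = 3.0870.
Prior odds = 0.3423/3.0870 = 0.1109, so P(H) = 0.1109/(1+0.1109) ≈ 0.10.

P(H) = 0.10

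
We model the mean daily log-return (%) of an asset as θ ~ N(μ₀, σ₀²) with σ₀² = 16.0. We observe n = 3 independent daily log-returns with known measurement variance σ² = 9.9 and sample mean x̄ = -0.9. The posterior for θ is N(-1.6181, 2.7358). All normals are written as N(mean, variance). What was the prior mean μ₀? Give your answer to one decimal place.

With known observation variance, the Normal–Normal posterior has precision τ_n = τ₀ + n/σ² and mean μ_n = (τ₀μ₀ + (n/σ²)x̄)/τ_n.
Here τ₀ = 1/16.0 = 0.062500 and τ_data = 3/9.9 = 0.303030, so τ_n = 0.365530.
Rearranging for μ₀: μ₀ = (μ_n·τ_n − τ_data·x̄)/τ₀ = (-1.6181·0.365530 − 0.303030·-0.9) / 0.062500 = -0.318737/0.062500 ≈ -5.1.

μ₀ = -5.1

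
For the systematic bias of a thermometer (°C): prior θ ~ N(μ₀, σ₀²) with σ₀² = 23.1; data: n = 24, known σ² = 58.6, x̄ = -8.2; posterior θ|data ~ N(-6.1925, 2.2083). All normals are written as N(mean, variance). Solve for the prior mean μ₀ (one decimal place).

μ₀ = 12.8

The posterior mean is a precision-weighted average: μ_n = (τ₀μ₀ + τ_data·x̄)/(τ₀+τ_data), with τ₀=1/σ₀² and τ_data=n/σ².
Here τ₀ = 1/23.1 = 0.043290 and τ_data = 24/58.6 = 0.409556, so τ_n = 0.452846.
Rearranging for μ₀: μ₀ = (μ_n·τ_n − τ_data·x̄)/τ₀ = (-6.1925·0.452846 − 0.409556·-8.2) / 0.043290 = 0.554110/0.043290 ≈ 12.8.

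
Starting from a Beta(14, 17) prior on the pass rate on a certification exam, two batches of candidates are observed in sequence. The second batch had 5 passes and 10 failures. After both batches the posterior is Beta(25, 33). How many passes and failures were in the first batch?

Sequential conjugate updates are equivalent to a single update on the pooled data, so total successes = posterior α − prior α and total failures = posterior β − prior β.
Total across both batches: 25−14=11 passes, 33−17=16 failures.
Subtract the second batch: 11−5=6 passes and 16−10=6 failures.

6 passes and 6 failures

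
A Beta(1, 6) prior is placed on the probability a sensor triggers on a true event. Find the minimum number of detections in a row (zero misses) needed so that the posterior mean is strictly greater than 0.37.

k = 3

After k detections and 0 misses the posterior is Beta(1+k, 6), with mean (1+k)/(1+6+k).
Set (1+k)/(7+k) > 0.37 and solve: k > (0.37·7 − 1)/(1 − 0.37) = 2.524.
The smallest integer exceeding 2.524 is 3.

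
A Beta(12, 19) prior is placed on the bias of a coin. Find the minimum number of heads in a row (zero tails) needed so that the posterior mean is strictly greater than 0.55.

After k heads and 0 tails the posterior is Beta(12+k, 19), with mean (12+k)/(12+19+k).
Set (12+k)/(31+k) > 0.55 and solve: k > (0.55·31 − 12)/(1 − 0.55) = 11.222.
The smallest integer exceeding 11.222 is 12.

k = 12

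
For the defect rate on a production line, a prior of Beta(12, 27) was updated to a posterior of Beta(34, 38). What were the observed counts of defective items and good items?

22 defective items and 11 good items

Beta is conjugate to the binomial likelihood: posterior = Beta(α+s, β+f).
Match parameters: s=34−12=22, f=38−27=11.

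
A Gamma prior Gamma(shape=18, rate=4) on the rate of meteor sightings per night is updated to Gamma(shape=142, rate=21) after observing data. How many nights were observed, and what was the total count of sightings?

A Gamma(α, β) prior (rate parametrization) on a Poisson rate with n observations summing to S gives posterior Gamma(α+S, β+n).
Matching: Σxᵢ = 142 − 18 = 124 and n = 21 − 4 = 17.

n = 17 nights with total 124 sightings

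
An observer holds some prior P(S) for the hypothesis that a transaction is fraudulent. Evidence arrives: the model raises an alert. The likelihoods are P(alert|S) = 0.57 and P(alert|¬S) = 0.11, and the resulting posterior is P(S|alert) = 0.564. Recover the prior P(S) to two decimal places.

P(S) = 0.20

Bayes' rule in odds form gives O(S|E) = O(S)·[P(E|S)/P(E|¬S)], hence O(S) = O(S|E)/LR.
Posterior odds = 0.564/(1−0.564) = 1.2936. LR = 0.57/0.11 = 5.1818.
Prior odds = 1.2936/5.1818 = 0.2496, so P(S) = 0.2496/(1+0.2496) ≈ 0.20.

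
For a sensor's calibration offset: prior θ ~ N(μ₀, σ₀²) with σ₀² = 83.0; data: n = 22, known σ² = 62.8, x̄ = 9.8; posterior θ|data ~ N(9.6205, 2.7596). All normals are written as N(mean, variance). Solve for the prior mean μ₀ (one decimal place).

With known observation variance, the Normal–Normal posterior has precision τ_n = τ₀ + n/σ² and mean μ_n = (τ₀μ₀ + (n/σ²)x̄)/τ_n.
Here τ₀ = 1/83.0 = 0.012048 and τ_data = 22/62.8 = 0.350318, so τ_n = 0.362366.
Rearranging for μ₀: μ₀ = (μ_n·τ_n − τ_data·x̄)/τ₀ = (9.6205·0.362366 − 0.350318·9.8) / 0.012048 = 0.053026/0.012048 ≈ 4.4.

μ₀ = 4.4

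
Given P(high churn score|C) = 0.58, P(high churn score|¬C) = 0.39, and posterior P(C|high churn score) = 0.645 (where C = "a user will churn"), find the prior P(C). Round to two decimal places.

P(C) = 0.55

Bayes' rule in odds form gives O(C|E) = O(C)·[P(E|C)/P(E|¬C)], hence O(C) = O(C|E)/LR.
Posterior odds = 0.645/(1−0.645) = 1.8169. LR = 0.58/0.39 = 1.4872.
Prior odds = 1.8169/1.4872 = 1.2217, so P(C) = 1.2217/(1+1.2217) ≈ 0.55.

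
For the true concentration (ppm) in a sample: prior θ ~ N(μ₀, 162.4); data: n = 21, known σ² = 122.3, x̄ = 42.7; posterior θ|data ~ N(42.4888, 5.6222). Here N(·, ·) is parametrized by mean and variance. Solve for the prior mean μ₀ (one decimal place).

μ₀ = 36.6

The posterior mean is a precision-weighted average: μ_n = (τ₀μ₀ + τ_data·x̄)/(τ₀+τ_data), with τ₀=1/σ₀² and τ_data=n/σ².
Here τ₀ = 1/162.4 = 0.006158 and τ_data = 21/122.3 = 0.171709, so τ_n = 0.177867.
Rearranging for μ₀: μ₀ = (μ_n·τ_n − τ_data·x̄)/τ₀ = (42.4888·0.177867 − 0.171709·42.7) / 0.006158 = 0.225381/0.006158 ≈ 36.6.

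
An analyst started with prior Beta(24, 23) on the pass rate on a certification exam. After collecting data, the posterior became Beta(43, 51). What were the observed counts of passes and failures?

A Beta(a, b) prior with s successes and f failures in binomial data gives a Beta(a+s, b+f) posterior.
Match parameters: s=43−24=19, f=51−23=28.

19 passes and 28 failures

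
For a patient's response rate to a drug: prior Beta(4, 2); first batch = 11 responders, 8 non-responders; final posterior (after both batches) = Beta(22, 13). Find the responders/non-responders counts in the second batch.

7 responders and 3 non-responders

Because Beta–binomial updating is additive in the counts, the combined data contributed (α_post−α_prior, β_post−β_prior) successes and failures.
Total across both batches: 22−4=18 responders, 13−2=11 non-responders.
Subtract the first batch: 18−11=7 responders and 11−8=3 non-responders.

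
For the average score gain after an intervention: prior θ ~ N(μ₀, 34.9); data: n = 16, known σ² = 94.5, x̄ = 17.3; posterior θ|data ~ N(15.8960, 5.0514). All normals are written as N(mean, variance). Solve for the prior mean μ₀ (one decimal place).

With known observation variance, the Normal–Normal posterior has precision τ_n = τ₀ + n/σ² and mean μ_n = (τ₀μ₀ + (n/σ²)x̄)/τ_n.
Here τ₀ = 1/34.9 = 0.028653 and τ_data = 16/94.5 = 0.169312, so τ_n = 0.197965.
Rearranging for μ₀: μ₀ = (μ_n·τ_n − τ_data·x̄)/τ₀ = (15.8960·0.197965 − 0.169312·17.3) / 0.028653 = 0.217754/0.028653 ≈ 7.6.

μ₀ = 7.6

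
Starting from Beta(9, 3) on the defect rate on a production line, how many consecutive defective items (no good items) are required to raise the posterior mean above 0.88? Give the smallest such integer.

k = 14

After k defective items and 0 good items the posterior is Beta(9+k, 3), with mean (9+k)/(9+3+k).
Set (9+k)/(12+k) > 0.88 and solve: k > (0.88·12 − 9)/(1 − 0.88) = 13.000.
The smallest integer exceeding 13.000 is 14.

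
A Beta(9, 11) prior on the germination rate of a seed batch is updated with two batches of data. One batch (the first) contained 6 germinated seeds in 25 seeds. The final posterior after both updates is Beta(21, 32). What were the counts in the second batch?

6 germinated seeds and 2 non-germinating seeds

Because Beta–binomial updating is additive in the counts, the combined data contributed (α_post−α_prior, β_post−β_prior) successes and failures.
Total across both batches: 21−9=12 germinated seeds, 32−11=21 non-germinating seeds.
Subtract the first batch: 12−6=6 germinated seeds and 21−19=2 non-germinating seeds.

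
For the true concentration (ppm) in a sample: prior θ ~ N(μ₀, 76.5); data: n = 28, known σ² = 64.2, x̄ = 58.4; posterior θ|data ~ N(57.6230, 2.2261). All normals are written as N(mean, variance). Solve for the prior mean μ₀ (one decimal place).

The posterior mean is a precision-weighted average: μ_n = (τ₀μ₀ + τ_data·x̄)/(τ₀+τ_data), with τ₀=1/σ₀² and τ_data=n/σ².
Here τ₀ = 1/76.5 = 0.013072 and τ_data = 28/64.2 = 0.436137, so τ_n = 0.449209.
Rearranging for μ₀: μ₀ = (μ_n·τ_n − τ_data·x̄)/τ₀ = (57.6230·0.449209 − 0.436137·58.4) / 0.013072 = 0.414369/0.013072 ≈ 31.7.

μ₀ = 31.7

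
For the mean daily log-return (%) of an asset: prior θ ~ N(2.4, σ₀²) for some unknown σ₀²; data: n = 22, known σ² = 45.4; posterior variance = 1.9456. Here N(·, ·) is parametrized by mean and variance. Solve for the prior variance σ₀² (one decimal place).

σ₀² = 34.0

Posterior precision equals prior precision plus data precision: 1/σ_n² = 1/σ₀² + n/σ².
So 1/σ₀² = 1/1.9456 − 22/45.4 = 0.513980 − 0.484581 = 0.029399.
Hence σ₀² = 1/0.029399 ≈ 34.0.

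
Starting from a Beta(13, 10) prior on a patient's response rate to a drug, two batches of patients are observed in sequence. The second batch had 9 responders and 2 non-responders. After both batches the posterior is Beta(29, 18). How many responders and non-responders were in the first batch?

7 responders and 6 non-responders

Because Beta–binomial updating is additive in the counts, the combined data contributed (α_post−α_prior, β_post−β_prior) successes and failures.
Total across both batches: 29−13=16 responders, 18−10=8 non-responders.
Subtract the second batch: 16−9=7 responders and 8−2=6 non-responders.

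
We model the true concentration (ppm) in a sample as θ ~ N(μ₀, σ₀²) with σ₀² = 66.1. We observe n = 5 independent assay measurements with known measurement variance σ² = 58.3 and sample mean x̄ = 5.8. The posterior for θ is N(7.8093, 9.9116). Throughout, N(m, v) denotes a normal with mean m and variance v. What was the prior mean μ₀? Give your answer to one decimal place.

μ₀ = 19.2

With known observation variance, the Normal–Normal posterior has precision τ_n = τ₀ + n/σ² and mean μ_n = (τ₀μ₀ + (n/σ²)x̄)/τ_n.
Here τ₀ = 1/66.1 = 0.015129 and τ_data = 5/58.3 = 0.085763, so τ_n = 0.100892.
Rearranging for μ₀: μ₀ = (μ_n·τ_n − τ_data·x̄)/τ₀ = (7.8093·0.100892 − 0.085763·5.8) / 0.015129 = 0.290470/0.015129 ≈ 19.2.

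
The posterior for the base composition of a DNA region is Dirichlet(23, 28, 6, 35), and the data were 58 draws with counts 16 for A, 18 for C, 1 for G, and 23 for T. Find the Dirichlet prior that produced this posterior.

Dirichlet(7, 10, 5, 12)

For a Dirichlet(α) prior with multinomial counts c, the posterior is Dirichlet(α + c) componentwise.
Subtract each count from the matching posterior parameter: 23−16=7, 28−18=10, 6−1=5, 35−23=12.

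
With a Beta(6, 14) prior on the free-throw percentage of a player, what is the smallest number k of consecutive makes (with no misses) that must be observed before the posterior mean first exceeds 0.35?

After k makes and 0 misses the posterior is Beta(6+k, 14), with mean (6+k)/(6+14+k).
Set (6+k)/(20+k) > 0.35 and solve: k > (0.35·20 − 6)/(1 − 0.35) = 1.538.
The smallest integer exceeding 1.538 is 2, and checking k=2: (8)/(22) = 0.3636 > 0.35.

k = 2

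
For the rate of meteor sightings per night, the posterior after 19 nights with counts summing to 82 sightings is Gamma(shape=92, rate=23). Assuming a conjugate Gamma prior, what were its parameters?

A Gamma(α, β) prior (rate parametrization) on a Poisson rate with n observations summing to S gives posterior Gamma(α+S, β+n).
So α = 92 − 82 = 10 and β = 23 − 19 = 4.

Gamma(shape=10, rate=4)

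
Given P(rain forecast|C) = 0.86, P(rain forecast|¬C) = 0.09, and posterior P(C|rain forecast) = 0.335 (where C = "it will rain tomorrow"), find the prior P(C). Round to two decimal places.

P(C) = 0.05

Bayes' rule in odds form gives O(C|E) = O(C)·[P(E|C)/P(E|¬C)], hence O(C) = O(C|E)/LR.
Posterior odds = 0.335/(1−0.335) = 0.5038. LR = 0.86/0.09 = 9.5556.
Prior odds = 0.5038/9.5556 = 0.0527, so P(C) = 0.0527/(1+0.0527) ≈ 0.05.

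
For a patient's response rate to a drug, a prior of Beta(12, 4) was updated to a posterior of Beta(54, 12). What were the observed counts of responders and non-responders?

Beta is conjugate to the binomial likelihood: posterior = Beta(α+s, β+f).
Match parameters: s=54−12=42, f=12−4=8.

42 responders and 8 non-responders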